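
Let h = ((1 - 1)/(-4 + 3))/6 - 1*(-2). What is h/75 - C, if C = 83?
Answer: -6223/75 ≈ -82.973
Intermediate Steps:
h = 2 (h = (0/(-1))*(⅙) + 2 = (0*(-1))*(⅙) + 2 = 0*(⅙) + 2 = 0 + 2 = 2)
h/75 - C = 2/75 - 1*83 = (1/75)*2 - 83 = 2/75 - 83 = -6223/75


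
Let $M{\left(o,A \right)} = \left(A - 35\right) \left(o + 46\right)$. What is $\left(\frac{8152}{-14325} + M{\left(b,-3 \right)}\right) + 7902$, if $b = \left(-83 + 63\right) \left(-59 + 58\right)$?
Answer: $\frac{77260898}{14325} \approx 5393.4$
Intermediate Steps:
$b = 20$ ($b = \left(-20\right) \left(-1\right) = 20$)
$M{\left(o,A \right)} = \left(-35 + A\right) \left(46 + o\right)$
$\left(\frac{8152}{-14325} + M{\left(b,-3 \right)}\right) + 7902 = \left(\frac{8152}{-14325} - 2508\right) + 7902 = \left(8152 \left(- \frac{1}{14325}\right) - 2508\right) + 7902 = \left(- \frac{8152}{14325} - 2508\right) + 7902 = - \frac{35935252}{14325} + 7902 = \frac{77260898}{14325}$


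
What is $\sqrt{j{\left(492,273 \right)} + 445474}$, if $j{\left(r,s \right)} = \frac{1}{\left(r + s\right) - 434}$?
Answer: $\frac{\sqrt{48806577245}}{331} \approx 667.44$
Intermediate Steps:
$j{\left(r,s \right)} = \frac{1}{-434 + r + s}$
$\sqrt{j{\left(492,273 \right)} + 445474} = \sqrt{\frac{1}{-434 + 492 + 273} + 445474} = \sqrt{\frac{1}{331} + 445474} = \sqrt{\frac{147451895}{331}} = \frac{\sqrt{48806577245}}{331}$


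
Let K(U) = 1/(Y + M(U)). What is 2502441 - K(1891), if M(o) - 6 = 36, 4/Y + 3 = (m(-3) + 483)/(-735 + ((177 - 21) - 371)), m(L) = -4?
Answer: 340377016609/136018 ≈ 2.5024e+6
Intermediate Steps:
Y = -3800/3329 (Y = 4/(-3 + (-4 + 483)/(-735 + ((177 - 21) - 371))) = 4/(-3 + 479/(-735 + (156 - 371))) = 4/(-3 + 479/(-735 - 215)) = 4/(-3 + 479/(-950)) = 4/(-3 + 479*(-1/950)) = 4/(-3 - 479/950) = 4/(-3329/950) = 4*(-950/3329) = -3800/3329 ≈ -1.1415)
M(o) = 42 (M(o) = 6 + 36 = 42)
K(U) = 3329/136018 (K(U) = 1/(-3800/3329 + 42) = 1/(136018/3329) = 3329/136018)
2502441 - K(1891) = 2502441 - 1*3329/136018 = 2502441 - 3329/136018 = 340377016609/136018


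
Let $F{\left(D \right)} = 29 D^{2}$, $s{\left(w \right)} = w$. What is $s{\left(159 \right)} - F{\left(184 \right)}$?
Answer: $-981665$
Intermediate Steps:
$s{\left(159 \right)} - F{\left(184 \right)} = 159 - 29 \cdot 184^{2} = 159 - 29 \cdot 33856 = 159 - 981824 = -981665$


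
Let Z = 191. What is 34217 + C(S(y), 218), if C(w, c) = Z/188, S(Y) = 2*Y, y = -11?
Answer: 6432987/188 ≈ 34218.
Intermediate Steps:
C(w, c) = 191/188
34217 + C(S(y), 218) = 34217 + 191/188 = 6432987/188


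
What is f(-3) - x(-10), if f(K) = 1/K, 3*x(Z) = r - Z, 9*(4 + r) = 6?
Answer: -23/9 ≈ -2.5556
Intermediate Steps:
r = -10/3 (r = -4 + (⅑)*6 = -4 + ⅔ = -10/3 ≈ -3.3333)
x(Z) = -10/9 - Z/3 (x(Z) = (-10/3 - Z)/3 = -10/9 - Z/3)
f(K) = 1/K
f(-3) - x(-10) = 1/(-3) - (-10/9 - ⅓*(-10)) = -⅓ - (-10/9 + 10/3) = -⅓ - 1*20/9 = -⅓ - 20/9 = -23/9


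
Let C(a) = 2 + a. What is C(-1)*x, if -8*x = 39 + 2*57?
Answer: -153/8 ≈ -19.125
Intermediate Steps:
x = -153/8 (x = -(39 + 2*57)/8 = -(39 + 114)/8 = -⅛*153 = -153/8 ≈ -19.125)
C(-1)*x = (2 - 1)*(-153/8) = 1*(-153/8) = -153/8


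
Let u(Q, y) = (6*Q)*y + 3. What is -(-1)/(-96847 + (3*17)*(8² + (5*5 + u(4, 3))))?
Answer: -1/88483 ≈ -1.1302e-5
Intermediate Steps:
u(Q, y) = 3 + 6*Q*y (u(Q, y) = 6*Q*y + 3 = 3 + 6*Q*y)
-(-1)/(-96847 + (3*17)*(8² + (5*5 + u(4, 3)))) = -(-1)/(-96847 + (3*17)*(8² + (5*5 + (3 + 6*4*3)))) = -(-1)/(-96847 + 51*(64 + (25 + (3 + 72)))) = -(-1)/(-96847 + 51*(64 + (25 + 75))) = -(-1)/(-96847 + 51*(64 + 100)) = -(-1)/(-96847 + 51*164) = -(-1)/(-96847 + 8364) = -(-1)/(-88483) = -(-1)*(-1)/88483 = -1*1/88483 = -1/88483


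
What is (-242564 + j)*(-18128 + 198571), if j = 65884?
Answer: -31880669240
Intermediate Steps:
(-242564 + j)*(-18128 + 198571) = (-242564 + 65884)*(-18128 + 198571) = -176680*180443 = -31880669240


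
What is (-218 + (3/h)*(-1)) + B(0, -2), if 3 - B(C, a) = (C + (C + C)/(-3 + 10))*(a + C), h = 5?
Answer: -1078/5 ≈ -215.60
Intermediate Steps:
B(C, a) = 3 - 9*C*(C + a)/7 (B(C, a) = 3 - (C + (C + C)/(-3 + 10))*(a + C) = 3 - (C + (2*C)/7)*(C + a) = 3 - (C + (2*C)*(⅐))*(C + a) = 3 - (C + 2*C/7)*(C + a) = 3 - 9*C/7*(C + a) = 3 - 9*C*(C + a)/7)
(-218 + (3/h)*(-1)) + B(0, -2) = (-218 + (3/5)*(-1)) + (3 - 9/7*0² - 9/7*0*(-2)) = (-218 + (3*(⅕))*(-1)) + (3 - 9/7*0 + 0) = (-218 + (⅗)*(-1)) + (3 + 0 + 0) = (-218 - ⅗) + 3 = -1093/5 + 3 = -1078/5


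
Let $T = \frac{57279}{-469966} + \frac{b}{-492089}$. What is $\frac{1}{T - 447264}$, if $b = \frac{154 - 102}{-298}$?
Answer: $- \frac{2650653826702}{1185542356204219459} \approx -2.2358 \cdot 10^{-6}$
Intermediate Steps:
$b = - \frac{26}{149}$ ($b = \left(- \frac{1}{298}\right) 52 = - \frac{26}{149} \approx -0.1745$)
$T = - \frac{323058176131}{2650653826702}$ ($T = \frac{57279}{-469966} - \frac{26}{149 \left(-492089\right)} = 57279 \left(- \frac{1}{469966}\right) - - \frac{2}{5640097} = - \frac{57279}{469966} + \frac{2}{5640097} = - \frac{323058176131}{2650653826702} \approx -0.12188$)
$\frac{1}{T - 447264} = \frac{1}{- \frac{323058176131}{2650653826702} - 447264} = \frac{1}{- \frac{1185542356204219459}{2650653826702}} = - \frac{2650653826702}{1185542356204219459}$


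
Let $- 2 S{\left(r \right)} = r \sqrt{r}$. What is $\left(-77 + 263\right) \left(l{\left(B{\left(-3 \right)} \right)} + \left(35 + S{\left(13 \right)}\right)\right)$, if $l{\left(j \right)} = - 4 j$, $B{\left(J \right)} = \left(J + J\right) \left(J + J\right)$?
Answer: $-20274 - 1209 \sqrt{13} \approx -24633.0$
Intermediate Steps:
$B{\left(J \right)} = 4 J^{2}$ ($B{\left(J \right)} = 2 J 2 J = 4 J^{2}$)
$S{\left(r \right)} = - \frac{r^{\frac{3}{2}}}{2}$ ($S{\left(r \right)} = - \frac{r \sqrt{r}}{2} = - \frac{r^{\frac{3}{2}}}{2}$)
$\left(-77 + 263\right) \left(l{\left(B{\left(-3 \right)} \right)} + \left(35 + S{\left(13 \right)}\right)\right) = \left(-77 + 263\right) \left(- 4 \cdot 4 \left(-3\right)^{2} + \left(35 - \frac{13^{\frac{3}{2}}}{2}\right)\right) = 186 \left(- 4 \cdot 4 \cdot 9 + \left(35 - \frac{13 \sqrt{13}}{2}\right)\right) = 186 \left(\left(-4\right) 36 + \left(35 - \frac{13 \sqrt{13}}{2}\right)\right) = 186 \left(-144 + \left(35 - \frac{13 \sqrt{13}}{2}\right)\right) = 186 \left(-109 - \frac{13 \sqrt{13}}{2}\right) = -20274 - 1209 \sqrt{13}$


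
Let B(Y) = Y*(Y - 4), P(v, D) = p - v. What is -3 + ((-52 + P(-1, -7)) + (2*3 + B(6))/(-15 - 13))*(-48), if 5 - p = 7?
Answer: 18003/7 ≈ 2571.9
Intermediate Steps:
p = -2 (p = 5 - 1*7 = 5 - 7 = -2)
P(v, D) = -2 - v
B(Y) = Y*(-4 + Y)
-3 + ((-52 + P(-1, -7)) + (2*3 + B(6))/(-15 - 13))*(-48) = -3 + ((-52 + (-2 - 1*(-1))) + (2*3 + 6*(-4 + 6))/(-15 - 13))*(-48) = -3 + ((-52 + (-2 + 1)) + (6 + 6*2)/(-28))*(-48) = -3 + ((-52 - 1) + (6 + 12)*(-1/28))*(-48) = -3 + (-53 + 18*(-1/28))*(-48) = -3 + (-53 - 9/14)*(-48) = -3 - 751/14*(-48) = -3 + 18024/7 = 18003/7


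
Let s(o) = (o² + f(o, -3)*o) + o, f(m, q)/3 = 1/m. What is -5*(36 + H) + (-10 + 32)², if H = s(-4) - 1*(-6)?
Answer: 199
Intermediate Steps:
f(m, q) = 3/m
s(o) = 3 + o + o² (s(o) = (o² + (3/o)*o) + o = (o² + 3) + o = (3 + o²) + o = 3 + o + o²)
H = 21 (H = (3 - 4*(1 - 4)) - 1*(-6) = (3 - 4*(-3)) + 6 = (3 + 12) + 6 = 15 + 6 = 21)
-5*(36 + H) + (-10 + 32)² = -5*(36 + 21) + (-10 + 32)² = -5*57 + 22² = -285 + 484 = 199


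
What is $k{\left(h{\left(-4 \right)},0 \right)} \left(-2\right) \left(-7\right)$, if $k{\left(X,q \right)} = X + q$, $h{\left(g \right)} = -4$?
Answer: $-56$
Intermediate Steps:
$k{\left(h{\left(-4 \right)},0 \right)} \left(-2\right) \left(-7\right) = \left(-4 + 0\right) \left(-2\right) \left(-7\right) = \left(-4\right) \left(-2\right) \left(-7\right) = 8 \left(-7\right) = -56$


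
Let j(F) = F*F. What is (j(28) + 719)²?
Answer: 2259009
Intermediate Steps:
j(F) = F²
(j(28) + 719)² = (28² + 719)² = (784 + 719)² = 1503² = 2259009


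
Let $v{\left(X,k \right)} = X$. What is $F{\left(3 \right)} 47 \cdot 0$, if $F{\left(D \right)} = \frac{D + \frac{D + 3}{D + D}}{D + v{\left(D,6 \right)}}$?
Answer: $0$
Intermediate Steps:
$F{\left(D \right)} = \frac{D + \frac{3 + D}{2 D}}{2 D}$ ($F{\left(D \right)} = \frac{D + \frac{D + 3}{D + D}}{D + D} = \frac{D + \frac{3 + D}{2 D}}{2 D}$)
$F{\left(3 \right)} 47 \cdot 0 = \frac{3 + 3 + 2 \cdot 3^{2}}{4 \cdot 9} \cdot 47 \cdot 0 = \frac{1}{4} \cdot \frac{1}{9} \left(3 + 3 + 2 \cdot 9\right) 47 \cdot 0 = \frac{1}{4} \cdot \frac{1}{9} \left(3 + 3 + 18\right) 47 \cdot 0 = \frac{1}{4} \cdot \frac{1}{9} \cdot 24 \cdot 47 \cdot 0 = \frac{2}{3} \cdot 47 \cdot 0 = \frac{94}{3} \cdot 0 = 0$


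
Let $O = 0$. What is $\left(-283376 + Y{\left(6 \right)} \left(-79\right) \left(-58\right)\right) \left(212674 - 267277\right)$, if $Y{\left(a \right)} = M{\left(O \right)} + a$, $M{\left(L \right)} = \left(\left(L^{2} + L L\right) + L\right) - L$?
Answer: $13972034052$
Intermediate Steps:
$M{\left(L \right)} = 2 L^{2}$ ($M{\left(L \right)} = \left(\left(L^{2} + L^{2}\right) + L\right) - L = \left(2 L^{2} + L\right) - L = \left(L + 2 L^{2}\right) - L = 2 L^{2}$)
$Y{\left(a \right)} = a$ ($Y{\left(a \right)} = 2 \cdot 0^{2} + a = 2 \cdot 0 + a = 0 + a = a$)
$\left(-283376 + Y{\left(6 \right)} \left(-79\right) \left(-58\right)\right) \left(212674 - 267277\right) = \left(-283376 + 6 \left(-79\right) \left(-58\right)\right) \left(212674 - 267277\right) = \left(-283376 - -27492\right) \left(-54603\right) = \left(-283376 + 27492\right) \left(-54603\right) = \left(-255884\right) \left(-54603\right) = 13972034052$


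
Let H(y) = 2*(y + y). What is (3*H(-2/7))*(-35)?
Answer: 120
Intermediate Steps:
H(y) = 4*y (H(y) = 2*(2*y) = 4*y)
(3*H(-2/7))*(-35) = (3*(4*(-2/7)))*(-35) = (3*(-8/7))*(-35) = -24/7*(-35) = 120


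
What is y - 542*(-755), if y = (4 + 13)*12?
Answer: 409414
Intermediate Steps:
y = 204 (y = 17*12 = 204)
y - 542*(-755) = 204 - 542*(-755) = 204 + 409210 = 409414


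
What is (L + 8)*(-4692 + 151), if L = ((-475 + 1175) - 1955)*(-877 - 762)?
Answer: -9340623573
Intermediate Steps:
L = 2056945 (L = (700 - 1955)*(-1639) = -1255*(-1639) = 2056945)
(L + 8)*(-4692 + 151) = (2056945 + 8)*(-4692 + 151) = 2056953*(-4541) = -9340623573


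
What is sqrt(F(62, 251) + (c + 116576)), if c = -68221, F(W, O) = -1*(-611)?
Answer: sqrt(48966) ≈ 221.28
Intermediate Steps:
F(W, O) = 611
sqrt(F(62, 251) + (c + 116576)) = sqrt(611 + (-68221 + 116576)) = sqrt(611 + 48355) = sqrt(48966)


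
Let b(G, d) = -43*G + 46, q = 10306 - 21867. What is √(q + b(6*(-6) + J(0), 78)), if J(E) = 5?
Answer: I*√10182 ≈ 100.91*I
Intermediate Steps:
q = -11561
b(G, d) = 46 - 43*G
√(q + b(6*(-6) + J(0), 78)) = √(-11561 + (46 - 43*(6*(-6) + 5))) = √(-11561 + (46 - 43*(-36 + 5))) = √(-11561 + (46 - 43*(-31))) = √(-11561 + (46 + 1333)) = √(-11561 + 1379) = √(-10182) = I*√10182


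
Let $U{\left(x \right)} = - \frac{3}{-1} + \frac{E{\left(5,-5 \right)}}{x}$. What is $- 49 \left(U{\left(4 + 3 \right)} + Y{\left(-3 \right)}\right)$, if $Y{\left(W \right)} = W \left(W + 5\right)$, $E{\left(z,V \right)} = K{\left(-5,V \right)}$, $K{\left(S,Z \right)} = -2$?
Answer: $161$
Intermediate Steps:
$E{\left(z,V \right)} = -2$
$Y{\left(W \right)} = W \left(5 + W\right)$
$U{\left(x \right)} = 3 - \frac{2}{x}$ ($U{\left(x \right)} = - \frac{3}{-1} - \frac{2}{x} = \left(-3\right) \left(-1\right) - \frac{2}{x} = 3 - \frac{2}{x}$)
$- 49 \left(U{\left(4 + 3 \right)} + Y{\left(-3 \right)}\right) = - 49 \left(\left(3 - \frac{2}{4 + 3}\right) - 3 \left(5 - 3\right)\right) = - 49 \left(\left(3 - \frac{2}{7}\right) - 6\right) = - 49 \left(\frac{19}{7} - 6\right) = \left(-49\right) \left(- \frac{23}{7}\right) = 161$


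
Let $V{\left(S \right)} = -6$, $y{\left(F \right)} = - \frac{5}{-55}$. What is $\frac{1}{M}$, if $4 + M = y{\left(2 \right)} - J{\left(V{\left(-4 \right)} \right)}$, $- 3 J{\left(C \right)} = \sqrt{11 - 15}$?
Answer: $- \frac{4257}{17125} - \frac{726 i}{17125} \approx -0.24858 - 0.042394 i$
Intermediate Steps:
$y{\left(F \right)} = \frac{1}{11}$ ($y{\left(F \right)} = \left(-5\right) \left(- \frac{1}{55}\right) = \frac{1}{11}$)
$J{\left(C \right)} = - \frac{2 i}{3}$ ($J{\left(C \right)} = - \frac{\sqrt{11 - 15}}{3} = - \frac{\sqrt{-4}}{3} = - \frac{2 i}{3}$)
$M = - \frac{43}{11} + \frac{2 i}{3}$ ($M = -4 + \left(\frac{1}{11} - - \frac{2 i}{3}\right) = -4 + \left(\frac{1}{11} + \frac{2 i}{3}\right) = - \frac{43}{11} + \frac{2 i}{3} \approx -3.9091 + 0.66667 i$)
$\frac{1}{M} = \frac{1}{- \frac{43}{11} + \frac{2 i}{3}} = \frac{1089 \left(- \frac{43}{11} - \frac{2 i}{3}\right)}{17125}$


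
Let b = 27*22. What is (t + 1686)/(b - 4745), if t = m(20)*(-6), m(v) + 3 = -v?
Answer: -1824/4151 ≈ -0.43941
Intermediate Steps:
m(v) = -3 - v
t = 138 (t = (-3 - 1*20)*(-6) = (-3 - 20)*(-6) = -23*(-6) = 138)
b = 594
(t + 1686)/(b - 4745) = (138 + 1686)/(594 - 4745) = 1824/(-4151) = 1824*(-1/4151) = -1824/4151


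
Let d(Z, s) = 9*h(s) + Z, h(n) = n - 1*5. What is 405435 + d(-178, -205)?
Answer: 403367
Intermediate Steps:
h(n) = -5 + n (h(n) = n - 5 = -5 + n)
d(Z, s) = -45 + Z + 9*s (d(Z, s) = 9*(-5 + s) + Z = (-45 + 9*s) + Z = -45 + Z + 9*s)
405435 + d(-178, -205) = 405435 + (-45 - 178 + 9*(-205)) = 405435 + (-45 - 178 - 1845) = 405435 - 2068 = 403367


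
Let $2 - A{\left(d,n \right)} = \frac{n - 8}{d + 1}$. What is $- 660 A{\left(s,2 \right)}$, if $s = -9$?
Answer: $-825$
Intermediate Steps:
$A{\left(d,n \right)} = 2 - \frac{-8 + n}{1 + d}$ ($A{\left(d,n \right)} = 2 - \frac{n - 8}{d + 1} = 2 - \frac{-8 + n}{1 + d}$)
$- 660 A{\left(s,2 \right)} = - 660 \frac{10 - 2 + 2 \left(-9\right)}{1 - 9} = - 660 \frac{10 - 2 - 18}{-8} = - 660 \left(\left(- \frac{1}{8}\right) \left(-10\right)\right) = \left(-660\right) \frac{5}{4} = -825$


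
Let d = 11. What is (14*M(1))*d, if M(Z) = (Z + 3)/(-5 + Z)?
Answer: -154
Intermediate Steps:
M(Z) = (3 + Z)/(-5 + Z)
(14*M(1))*d = (14*((3 + 1)/(-5 + 1)))*11 = (14*(4/(-4)))*11 = (14*(-¼*4))*11 = (14*(-1))*11 = -14*11 = -154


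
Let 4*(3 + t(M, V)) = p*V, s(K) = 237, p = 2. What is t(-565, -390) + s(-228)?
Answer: 39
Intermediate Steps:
t(M, V) = -3 + V/2 (t(M, V) = -3 + (2*V)/4 = -3 + V/2)
t(-565, -390) + s(-228) = (-3 + (1/2)*(-390)) + 237 = (-3 - 195) + 237 = -198 + 237 = 39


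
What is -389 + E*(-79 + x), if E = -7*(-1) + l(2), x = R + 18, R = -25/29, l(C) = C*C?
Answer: -31015/29 ≈ -1069.5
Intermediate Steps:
l(C) = C²
R = -25/29 (R = -25*1/29 = -25/29 ≈ -0.86207)
x = 497/29 (x = -25/29 + 18 = 497/29 ≈ 17.138)
E = 11 (E = -7*(-1) + 2² = 7 + 4 = 11)
-389 + E*(-79 + x) = -389 + 11*(-79 + 497/29) = -389 + 11*(-1794/29) = -389 - 19734/29 = -31015/29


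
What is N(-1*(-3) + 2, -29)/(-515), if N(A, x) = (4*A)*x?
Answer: 116/103 ≈ 1.1262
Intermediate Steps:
N(A, x) = 4*A*x
N(-1*(-3) + 2, -29)/(-515) = (4*(-1*(-3) + 2)*(-29))/(-515) = (4*(3 + 2)*(-29))*(-1/515) = (4*5*(-29))*(-1/515) = -580*(-1/515) = 116/103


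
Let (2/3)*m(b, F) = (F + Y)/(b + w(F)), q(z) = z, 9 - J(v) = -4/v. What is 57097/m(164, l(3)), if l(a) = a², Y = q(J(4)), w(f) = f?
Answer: 19755562/57 ≈ 3.4659e+5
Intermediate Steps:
J(v) = 9 + 4/v (J(v) = 9 - (-4)/v = 9 + 4/v)
Y = 10 (Y = 9 + 4/4 = 9 + 4*(¼) = 9 + 1 = 10)
m(b, F) = 3*(10 + F)/(2*(F + b)) (m(b, F) = 3*((F + 10)/(b + F))/2 = 3*((10 + F)/(F + b))/2 = 3*(10 + F)/(2*(F + b)))
57097/m(164, l(3)) = 57097/(((15 + (3/2)*3²)/(3² + 164))) = 57097/(((15 + (3/2)*9)/(9 + 164))) = 57097/(((15 + 27/2)/173)) = 57097/(((1/173)*(57/2))) = 57097/(57/346) = 57097*(346/57) = 19755562/57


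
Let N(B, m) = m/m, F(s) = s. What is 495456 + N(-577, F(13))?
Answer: 495457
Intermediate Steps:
N(B, m) = 1
495456 + N(-577, F(13)) = 495456 + 1 = 495457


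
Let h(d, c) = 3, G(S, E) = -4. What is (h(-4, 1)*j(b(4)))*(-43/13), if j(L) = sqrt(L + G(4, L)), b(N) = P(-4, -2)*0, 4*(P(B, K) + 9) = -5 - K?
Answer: -258*I/13 ≈ -19.846*I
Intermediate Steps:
P(B, K) = -41/4 - K/4 (P(B, K) = -9 + (-5 - K)/4 = -9 + (-5/4 - K/4) = -41/4 - K/4)
b(N) = 0 (b(N) = (-41/4 - 1/4*(-2))*0 = (-41/4 + 1/2)*0 = -39/4*0 = 0)
j(L) = sqrt(-4 + L) (j(L) = sqrt(L - 4) = sqrt(-4 + L))
(h(-4, 1)*j(b(4)))*(-43/13) = (3*sqrt(-4 + 0))*(-43/13) = (3*sqrt(-4))*(-43*1/13) = (3*(2*I))*(-43/13) = (6*I)*(-43/13) = -258*I/13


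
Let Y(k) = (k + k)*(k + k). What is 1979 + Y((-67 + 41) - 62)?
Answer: 32955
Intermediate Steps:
Y(k) = 4*k² (Y(k) = (2*k)*(2*k) = 4*k²)
1979 + Y((-67 + 41) - 62) = 1979 + 4*((-67 + 41) - 62)² = 1979 + 4*(-26 - 62)² = 1979 + 4*(-88)² = 1979 + 4*7744 = 1979 + 30976 = 32955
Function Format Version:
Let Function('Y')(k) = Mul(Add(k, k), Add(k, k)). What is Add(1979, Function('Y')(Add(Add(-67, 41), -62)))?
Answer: 32955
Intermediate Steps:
Function('Y')(k) = Mul(4, Pow(k, 2)) (Function('Y')(k) = Mul(Mul(2, k), Mul(2, k)) = Mul(4, Pow(k, 2)))
Add(1979, Function('Y')(Add(Add(-67, 41), -62))) = Add(1979, Mul(4, Pow(Add(Add(-67, 41), -62), 2))) = Add(1979, Mul(4, Pow(Add(-26, -62), 2))) = Add(1979, Mul(4, Pow(-88, 2))) = Add(1979, Mul(4, 7744)) = Add(1979, 30976) = 32955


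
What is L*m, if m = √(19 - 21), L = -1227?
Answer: -1227*I*√2 ≈ -1735.2*I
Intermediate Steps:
m = I*√2 (m = √(-2) = I*√2 ≈ 1.4142*I)
L*m = -1227*I*√2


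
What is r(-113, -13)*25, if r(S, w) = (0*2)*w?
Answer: 0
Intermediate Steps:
r(S, w) = 0 (r(S, w) = 0*w = 0)
r(-113, -13)*25 = 0*25 = 0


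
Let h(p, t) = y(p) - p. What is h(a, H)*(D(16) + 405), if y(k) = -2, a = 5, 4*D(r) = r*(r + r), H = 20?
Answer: -3731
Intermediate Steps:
D(r) = r**2/2 (D(r) = (r*(r + r))/4 = (r*(2*r))/4 = (2*r**2)/4 = r**2/2)
h(p, t) = -2 - p
h(a, H)*(D(16) + 405) = (-2 - 1*5)*((1/2)*16**2 + 405) = (-2 - 5)*((1/2)*256 + 405) = -7*(128 + 405) = -7*533 = -3731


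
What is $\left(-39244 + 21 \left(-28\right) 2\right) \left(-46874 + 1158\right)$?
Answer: $1847840720$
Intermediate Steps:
$\left(-39244 + 21 \left(-28\right) 2\right) \left(-46874 + 1158\right) = \left(-39244 - 1176\right) \left(-45716\right) = \left(-40420\right) \left(-45716\right) = 1847840720$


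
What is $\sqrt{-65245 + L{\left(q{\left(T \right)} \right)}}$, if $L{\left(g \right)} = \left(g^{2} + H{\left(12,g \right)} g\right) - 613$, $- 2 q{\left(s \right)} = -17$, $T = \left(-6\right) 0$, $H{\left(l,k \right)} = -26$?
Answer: $\frac{i \sqrt{264027}}{2} \approx 256.92 i$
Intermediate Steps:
$T = 0$
$q{\left(s \right)} = \frac{17}{2}$ ($q{\left(s \right)} = \left(- \frac{1}{2}\right) \left(-17\right) = \frac{17}{2}$)
$L{\left(g \right)} = -613 + g^{2} - 26 g$ ($L{\left(g \right)} = \left(g^{2} - 26 g\right) - 613 = -613 + g^{2} - 26 g$)
$\sqrt{-65245 + L{\left(q{\left(T \right)} \right)}} = \sqrt{-65245 - \left(834 - \frac{289}{4}\right)} = \sqrt{-65245 - \frac{3047}{4}} = \sqrt{- \frac{264027}{4}} = \frac{i \sqrt{264027}}{2}$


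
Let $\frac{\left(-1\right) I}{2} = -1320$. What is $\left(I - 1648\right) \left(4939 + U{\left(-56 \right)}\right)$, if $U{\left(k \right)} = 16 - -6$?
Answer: $4921312$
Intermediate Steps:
$I = 2640$ ($I = \left(-2\right) \left(-1320\right) = 2640$)
$U{\left(k \right)} = 22$ ($U{\left(k \right)} = 16 + 6 = 22$)
$\left(I - 1648\right) \left(4939 + U{\left(-56 \right)}\right) = \left(2640 - 1648\right) \left(4939 + 22\right) = 992 \cdot 4961 = 4921312$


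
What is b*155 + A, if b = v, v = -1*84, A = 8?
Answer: -13012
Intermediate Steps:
v = -84
b = -84
b*155 + A = -84*155 + 8 = -13020 + 8 = -13012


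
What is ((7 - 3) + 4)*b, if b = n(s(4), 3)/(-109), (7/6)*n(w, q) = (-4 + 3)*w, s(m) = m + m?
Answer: 384/763 ≈ 0.50328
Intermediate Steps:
s(m) = 2*m
n(w, q) = -6*w/7 (n(w, q) = 6*((-4 + 3)*w)/7 = 6*(-w)/7 = -6*w/7)
b = 48/763 (b = -12*4/7/(-109) = -6/7*8*(-1/109) = -48/7*(-1/109) = 48/763 ≈ 0.062910)
((7 - 3) + 4)*b = ((7 - 3) + 4)*(48/763) = (4 + 4)*(48/763) = 8*(48/763) = 384/763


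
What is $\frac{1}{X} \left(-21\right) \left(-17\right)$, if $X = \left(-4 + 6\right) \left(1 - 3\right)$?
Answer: $- \frac{357}{4} \approx -89.25$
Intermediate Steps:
$X = -4$ ($X = 2 \left(-2\right) = -4$)
$\frac{1}{X} \left(-21\right) \left(-17\right) = \frac{1}{-4} \left(-21\right) \left(-17\right) = \left(- \frac{1}{4}\right) \left(-21\right) \left(-17\right) = \frac{21}{4} \left(-17\right) = - \frac{357}{4}$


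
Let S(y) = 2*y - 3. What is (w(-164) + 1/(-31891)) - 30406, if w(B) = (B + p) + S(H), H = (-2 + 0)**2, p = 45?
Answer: -973313321/31891 ≈ -30520.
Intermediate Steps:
H = 4 (H = (-2)**2 = 4)
S(y) = -3 + 2*y
w(B) = 50 + B (w(B) = (B + 45) + (-3 + 2*4) = (45 + B) + (-3 + 8) = (45 + B) + 5 = 50 + B)
(w(-164) + 1/(-31891)) - 30406 = ((50 - 164) + 1/(-31891)) - 30406 = (-114 - 1/31891) - 30406 = -3635575/31891 - 30406 = -973313321/31891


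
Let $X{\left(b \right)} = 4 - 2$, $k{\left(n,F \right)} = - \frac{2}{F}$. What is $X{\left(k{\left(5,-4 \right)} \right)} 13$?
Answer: $26$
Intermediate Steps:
$X{\left(b \right)} = 2$
$X{\left(k{\left(5,-4 \right)} \right)} 13 = 2 \cdot 13 = 26$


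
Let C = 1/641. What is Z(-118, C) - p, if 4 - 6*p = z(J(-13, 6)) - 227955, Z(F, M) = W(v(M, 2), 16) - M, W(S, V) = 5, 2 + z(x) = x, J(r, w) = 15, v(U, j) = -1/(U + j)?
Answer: -24349027/641 ≈ -37986.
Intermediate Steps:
C = 1/641 ≈ 0.0015601
z(x) = -2 + x
Z(F, M) = 5 - M
p = 37991 (p = 2/3 - ((-2 + 15) - 227955)/6 = 2/3 - (13 - 227955)/6 = 2/3 - 1/6*(-227942) = 2/3 + 113971/3 = 37991)
Z(-118, C) - p = (5 - 1*1/641) - 1*37991 = (5 - 1/641) - 37991 = 3204/641 - 37991 = -24349027/641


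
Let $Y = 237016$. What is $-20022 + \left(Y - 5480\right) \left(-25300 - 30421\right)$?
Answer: $-12901437478$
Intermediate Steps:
$-20022 + \left(Y - 5480\right) \left(-25300 - 30421\right) = -20022 + \left(237016 - 5480\right) \left(-25300 - 30421\right) = -20022 + 231536 \left(-55721\right) = -20022 - 12901417456 = -12901437478$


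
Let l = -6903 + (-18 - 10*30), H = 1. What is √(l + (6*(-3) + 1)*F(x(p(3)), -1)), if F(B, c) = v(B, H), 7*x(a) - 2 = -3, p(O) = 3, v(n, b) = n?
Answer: I*√353710/7 ≈ 84.962*I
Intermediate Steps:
x(a) = -⅐ (x(a) = 2/7 + (⅐)*(-3) = 2/7 - 3/7 = -⅐)
F(B, c) = B
l = -7221 (l = -6903 + (-18 - 300) = -6903 - 318 = -7221)
√(l + (6*(-3) + 1)*F(x(p(3)), -1)) = √(-7221 + (6*(-3) + 1)*(-⅐)) = √(-7221 + (-18 + 1)*(-⅐)) = √(-7221 - 17*(-⅐)) = √(-7221 + 17/7) = √(-50530/7) = I*√353710/7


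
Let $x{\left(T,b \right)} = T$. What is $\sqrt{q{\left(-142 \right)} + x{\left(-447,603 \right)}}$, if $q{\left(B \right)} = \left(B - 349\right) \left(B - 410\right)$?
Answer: $3 \sqrt{30065} \approx 520.18$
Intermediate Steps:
$q{\left(B \right)} = \left(-410 + B\right) \left(-349 + B\right)$ ($q{\left(B \right)} = \left(B - 349\right) \left(-410 + B\right) = \left(-349 + B\right) \left(-410 + B\right) = \left(-410 + B\right) \left(-349 + B\right)$)
$\sqrt{q{\left(-142 \right)} + x{\left(-447,603 \right)}} = \sqrt{\left(143090 + \left(-142\right)^{2} - -107778\right) - 447} = \sqrt{\left(143090 + 20164 + 107778\right) - 447} = \sqrt{271032 - 447} = \sqrt{270585} = 3 \sqrt{30065}$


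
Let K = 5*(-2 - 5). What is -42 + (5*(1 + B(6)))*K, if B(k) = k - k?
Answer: -217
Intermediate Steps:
B(k) = 0
K = -35 (K = 5*(-7) = -35)
-42 + (5*(1 + B(6)))*K = -42 + (5*(1 + 0))*(-35) = -42 + (5*1)*(-35) = -42 + 5*(-35) = -42 - 175 = -217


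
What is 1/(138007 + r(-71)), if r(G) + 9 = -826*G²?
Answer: -1/4025868 ≈ -2.4839e-7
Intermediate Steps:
r(G) = -9 - 826*G²
1/(138007 + r(-71)) = 1/(138007 + (-9 - 826*(-71)²)) = 1/(138007 + (-9 - 826*5041)) = 1/(138007 + (-9 - 4163866)) = 1/(138007 - 4163875) = 1/(-4025868) = -1/4025868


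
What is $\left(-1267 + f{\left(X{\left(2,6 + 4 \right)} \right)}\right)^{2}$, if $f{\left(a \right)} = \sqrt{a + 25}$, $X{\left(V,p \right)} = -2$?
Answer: $\left(1267 - \sqrt{23}\right)^{2} \approx 1.5932 \cdot 10^{6}$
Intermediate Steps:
$f{\left(a \right)} = \sqrt{25 + a}$
$\left(-1267 + f{\left(X{\left(2,6 + 4 \right)} \right)}\right)^{2} = \left(-1267 + \sqrt{25 - 2}\right)^{2} = \left(-1267 + \sqrt{23}\right)^{2}$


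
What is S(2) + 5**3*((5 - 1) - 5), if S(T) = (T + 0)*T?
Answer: -121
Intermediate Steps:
S(T) = T**2 (S(T) = T*T = T**2)
S(2) + 5**3*((5 - 1) - 5) = 2**2 + 5**3*((5 - 1) - 5) = 4 + 125*(4 - 5) = 4 + 125*(-1) = 4 - 125 = -121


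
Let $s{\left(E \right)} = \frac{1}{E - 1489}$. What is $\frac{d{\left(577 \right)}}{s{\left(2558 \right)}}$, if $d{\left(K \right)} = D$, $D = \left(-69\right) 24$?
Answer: $-1770264$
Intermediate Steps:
$s{\left(E \right)} = \frac{1}{-1489 + E}$
$D = -1656$
$d{\left(K \right)} = -1656$
$\frac{d{\left(577 \right)}}{s{\left(2558 \right)}} = - \frac{1656}{\frac{1}{-1489 + 2558}} = - \frac{1656}{\frac{1}{1069}} = - 1656 \frac{1}{\frac{1}{1069}} = \left(-1656\right) 1069 = -1770264$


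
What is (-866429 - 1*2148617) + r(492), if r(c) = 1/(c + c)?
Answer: -2966805263/984 ≈ -3.0150e+6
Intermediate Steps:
r(c) = 1/(2*c)
(-866429 - 1*2148617) + r(492) = (-866429 - 1*2148617) + (½)/492 = (-866429 - 2148617) + (½)*(1/492) = -3015046 + 1/984 = -2966805263/984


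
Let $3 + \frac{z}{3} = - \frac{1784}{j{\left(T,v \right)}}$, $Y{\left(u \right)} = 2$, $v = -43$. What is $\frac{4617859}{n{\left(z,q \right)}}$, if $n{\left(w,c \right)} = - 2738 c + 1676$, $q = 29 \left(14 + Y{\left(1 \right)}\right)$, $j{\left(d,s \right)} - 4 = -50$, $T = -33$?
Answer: $- \frac{4617859}{1268756} \approx -3.6397$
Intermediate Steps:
$j{\left(d,s \right)} = -46$ ($j{\left(d,s \right)} = 4 - 50 = -46$)
$z = \frac{2469}{23}$ ($z = -9 + 3 \left(- \frac{1784}{-46}\right) = -9 + 3 \left(\left(-1784\right) \left(- \frac{1}{46}\right)\right) = -9 + 3 \cdot \frac{892}{23} = -9 + \frac{2676}{23} = \frac{2469}{23} \approx 107.35$)
$q = 464$ ($q = 29 \left(14 + 2\right) = 29 \cdot 16 = 464$)
$n{\left(w,c \right)} = 1676 - 2738 c$
$\frac{4617859}{n{\left(z,q \right)}} = \frac{4617859}{1676 - 1270432} = \frac{4617859}{-1268756} = 4617859 \left(- \frac{1}{1268756}\right) = - \frac{4617859}{1268756}$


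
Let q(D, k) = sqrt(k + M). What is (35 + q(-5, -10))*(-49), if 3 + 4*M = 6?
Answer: -1715 - 49*I*sqrt(37)/2 ≈ -1715.0 - 149.03*I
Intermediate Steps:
M = 3/4 (M = -3/4 + (1/4)*6 = -3/4 + 3/2 = 3/4 ≈ 0.75000)
q(D, k) = sqrt(3/4 + k) (q(D, k) = sqrt(k + 3/4) = sqrt(3/4 + k))
(35 + q(-5, -10))*(-49) = (35 + sqrt(3 + 4*(-10))/2)*(-49) = (35 + sqrt(3 - 40)/2)*(-49) = (35 + sqrt(-37)/2)*(-49) = (35 + (I*sqrt(37))/2)*(-49) = (35 + I*sqrt(37)/2)*(-49) = -1715 - 49*I*sqrt(37)/2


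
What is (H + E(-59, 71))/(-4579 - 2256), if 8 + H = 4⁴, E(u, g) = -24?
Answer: -224/6835 ≈ -0.032772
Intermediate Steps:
H = 248 (H = -8 + 4⁴ = -8 + 256 = 248)
(H + E(-59, 71))/(-4579 - 2256) = (248 - 24)/(-4579 - 2256) = 224/(-6835) = 224*(-1/6835) = -224/6835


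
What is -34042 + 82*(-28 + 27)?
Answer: -34124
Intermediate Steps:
-34042 + 82*(-28 + 27) = -34042 + 82*(-1) = -34042 - 82 = -34124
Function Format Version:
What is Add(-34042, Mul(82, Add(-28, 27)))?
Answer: -34124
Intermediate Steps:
Add(-34042, Mul(82, Add(-28, 27))) = Add(-34042, Mul(82, -1)) = Add(-34042, -82) = -34124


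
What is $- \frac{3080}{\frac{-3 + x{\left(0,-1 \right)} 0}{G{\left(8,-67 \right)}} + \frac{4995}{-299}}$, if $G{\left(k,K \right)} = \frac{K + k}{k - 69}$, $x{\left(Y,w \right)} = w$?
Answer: $\frac{27167140}{174711} \approx 155.5$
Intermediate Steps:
$G{\left(k,K \right)} = \frac{K + k}{-69 + k}$
$- \frac{3080}{\frac{-3 + x{\left(0,-1 \right)} 0}{G{\left(8,-67 \right)}} + \frac{4995}{-299}} = - \frac{3080}{\frac{-3 - 0}{\frac{1}{-69 + 8} \left(-67 + 8\right)} + \frac{4995}{-299}} = - \frac{3080}{\frac{-3 + 0}{\frac{1}{-61} \left(-59\right)} + 4995 \left(- \frac{1}{299}\right)} = - \frac{3080}{- \frac{3}{\left(- \frac{1}{61}\right) \left(-59\right)} - \frac{4995}{299}} = - \frac{3080}{- \frac{3}{\frac{59}{61}} - \frac{4995}{299}} = - \frac{3080}{\left(-3\right) \frac{61}{59} - \frac{4995}{299}} = - \frac{3080}{- \frac{183}{59} - \frac{4995}{299}} = - \frac{3080}{- \frac{349422}{17641}} = \left(-3080\right) \left(- \frac{17641}{349422}\right) = \frac{27167140}{174711}$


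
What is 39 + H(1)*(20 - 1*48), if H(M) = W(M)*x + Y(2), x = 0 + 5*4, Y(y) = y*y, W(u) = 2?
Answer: -1193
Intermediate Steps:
Y(y) = y²
x = 20 (x = 0 + 20 = 20)
H(M) = 44 (H(M) = 2*20 + 2² = 40 + 4 = 44)
39 + H(1)*(20 - 1*48) = 39 + 44*(20 - 1*48) = 39 + 44*(20 - 48) = 39 + 44*(-28) = 39 - 1232 = -1193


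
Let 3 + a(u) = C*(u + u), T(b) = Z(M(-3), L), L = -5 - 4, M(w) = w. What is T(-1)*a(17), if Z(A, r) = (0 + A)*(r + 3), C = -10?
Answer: -6174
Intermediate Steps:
L = -9
Z(A, r) = A*(3 + r)
T(b) = 18 (T(b) = -3*(3 - 9) = -3*(-6) = 18)
a(u) = -3 - 20*u (a(u) = -3 - 10*(u + u) = -3 - 20*u)
T(-1)*a(17) = 18*(-3 - 20*17) = 18*(-3 - 340) = 18*(-343) = -6174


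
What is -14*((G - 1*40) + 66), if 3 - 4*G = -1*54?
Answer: -1127/2 ≈ -563.50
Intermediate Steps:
G = 57/4 (G = ¾ - (-1)*54/4 = ¾ - ¼*(-54) = ¾ + 27/2 = 57/4 ≈ 14.250)
-14*((G - 1*40) + 66) = -14*((57/4 - 1*40) + 66) = -14*((57/4 - 40) + 66) = -14*(-103/4 + 66) = -14*161/4 = -1127/2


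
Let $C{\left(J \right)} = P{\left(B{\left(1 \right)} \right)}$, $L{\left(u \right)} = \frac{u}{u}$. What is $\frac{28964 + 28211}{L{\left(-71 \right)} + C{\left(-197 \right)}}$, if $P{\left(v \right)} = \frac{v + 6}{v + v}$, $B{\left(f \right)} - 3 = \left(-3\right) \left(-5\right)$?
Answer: $34305$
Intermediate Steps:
$L{\left(u \right)} = 1$
$B{\left(f \right)} = 18$ ($B{\left(f \right)} = 3 - -15 = 3 + 15 = 18$)
$P{\left(v \right)} = \frac{6 + v}{2 v}$
$C{\left(J \right)} = \frac{2}{3}$ ($C{\left(J \right)} = \frac{6 + 18}{2 \cdot 18} = \frac{1}{2} \cdot \frac{1}{18} \cdot 24 = \frac{2}{3}$)
$\frac{28964 + 28211}{L{\left(-71 \right)} + C{\left(-197 \right)}} = \frac{28964 + 28211}{1 + \frac{2}{3}} = \frac{57175}{\frac{5}{3}} = 57175 \cdot \frac{3}{5} = 34305$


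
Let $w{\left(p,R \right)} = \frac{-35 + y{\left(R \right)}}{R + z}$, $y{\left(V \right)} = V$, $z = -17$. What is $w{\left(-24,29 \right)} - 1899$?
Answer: $- \frac{3799}{2} \approx -1899.5$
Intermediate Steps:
$w{\left(p,R \right)} = \frac{-35 + R}{-17 + R}$ ($w{\left(p,R \right)} = \frac{-35 + R}{R - 17} = \frac{-35 + R}{-17 + R}$)
$w{\left(-24,29 \right)} - 1899 = \frac{-35 + 29}{-17 + 29} - 1899 = \frac{1}{12} \left(-6\right) - 1899 = - \frac{1}{2} - 1899 = - \frac{3799}{2}$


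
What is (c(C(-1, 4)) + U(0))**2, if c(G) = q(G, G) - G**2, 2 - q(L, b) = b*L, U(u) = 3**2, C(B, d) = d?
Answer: 441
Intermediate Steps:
U(u) = 9
q(L, b) = 2 - L*b (q(L, b) = 2 - b*L = 2 - L*b)
c(G) = 2 - 2*G**2 (c(G) = (2 - G*G) - G**2 = (2 - G**2) - G**2 = 2 - 2*G**2)
(c(C(-1, 4)) + U(0))**2 = ((2 - 2*4**2) + 9)**2 = ((2 - 2*16) + 9)**2 = ((2 - 32) + 9)**2 = (-30 + 9)**2 = (-21)**2 = 441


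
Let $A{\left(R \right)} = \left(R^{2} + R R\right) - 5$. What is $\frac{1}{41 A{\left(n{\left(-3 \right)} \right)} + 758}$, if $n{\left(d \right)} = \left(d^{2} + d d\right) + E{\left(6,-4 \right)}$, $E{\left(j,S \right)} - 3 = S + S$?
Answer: $\frac{1}{14411} \approx 6.9391 \cdot 10^{-5}$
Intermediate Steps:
$E{\left(j,S \right)} = 3 + 2 S$ ($E{\left(j,S \right)} = 3 + \left(S + S\right) = 3 + 2 S$)
$n{\left(d \right)} = -5 + 2 d^{2}$ ($n{\left(d \right)} = \left(d^{2} + d d\right) + \left(3 + 2 \left(-4\right)\right) = \left(d^{2} + d^{2}\right) + \left(3 - 8\right) = 2 d^{2} - 5 = -5 + 2 d^{2}$)
$A{\left(R \right)} = -5 + 2 R^{2}$ ($A{\left(R \right)} = \left(R^{2} + R^{2}\right) - 5 = 2 R^{2} - 5 = -5 + 2 R^{2}$)
$\frac{1}{41 A{\left(n{\left(-3 \right)} \right)} + 758} = \frac{1}{41 \left(-5 + 2 \left(-5 + 2 \left(-3\right)^{2}\right)^{2}\right) + 758} = \frac{1}{41 \left(-5 + 2 \left(-5 + 2 \cdot 9\right)^{2}\right) + 758} = \frac{1}{41 \left(-5 + 2 \left(-5 + 18\right)^{2}\right) + 758} = \frac{1}{41 \left(-5 + 2 \cdot 13^{2}\right) + 758} = \frac{1}{41 \left(-5 + 2 \cdot 169\right) + 758} = \frac{1}{41 \left(-5 + 338\right) + 758} = \frac{1}{41 \cdot 333 + 758} = \frac{1}{13653 + 758} = \frac{1}{14411}$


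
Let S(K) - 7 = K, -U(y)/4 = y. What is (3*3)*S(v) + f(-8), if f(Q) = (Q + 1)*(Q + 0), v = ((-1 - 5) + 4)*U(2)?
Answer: 263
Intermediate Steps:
U(y) = -4*y
v = 16 (v = ((-1 - 5) + 4)*(-4*2) = (-6 + 4)*(-8) = -2*(-8) = 16)
S(K) = 7 + K
f(Q) = Q*(1 + Q) (f(Q) = (1 + Q)*Q = Q*(1 + Q))
(3*3)*S(v) + f(-8) = (3*3)*(7 + 16) - 8*(1 - 8) = 9*23 - 8*(-7) = 207 + 56 = 263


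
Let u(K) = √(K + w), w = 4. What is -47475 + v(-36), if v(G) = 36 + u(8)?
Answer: -47439 + 2*√3 ≈ -47436.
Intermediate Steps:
u(K) = √(4 + K) (u(K) = √(K + 4) = √(4 + K))
v(G) = 36 + 2*√3 (v(G) = 36 + √(4 + 8) = 36 + √12 = 36 + 2*√3)
-47475 + v(-36) = -47475 + (36 + 2*√3) = -47439 + 2*√3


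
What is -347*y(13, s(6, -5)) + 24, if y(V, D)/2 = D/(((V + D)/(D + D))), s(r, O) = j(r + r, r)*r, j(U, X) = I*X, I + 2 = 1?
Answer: 1799400/23 ≈ 78235.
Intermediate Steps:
I = -1 (I = -2 + 1 = -1)
j(U, X) = -X
s(r, O) = -r**2 (s(r, O) = (-r)*r = -r**2)
y(V, D) = 4*D**2/(D + V) (y(V, D) = 2*(D/(((V + D)/(D + D)))) = 2*(D/(((D + V)/((2*D))))) = 2*(D/(((D + V)*(1/(2*D))))) = 2*(D/(((D + V)/(2*D)))) = 2*(D*(2*D/(D + V))) = 2*(2*D**2/(D + V)) = 4*D**2/(D + V))
-347*y(13, s(6, -5)) + 24 = -1388*(-1*6**2)**2/(-1*6**2 + 13) + 24 = -1388*(-1*36)**2/(-1*36 + 13) + 24 = -1388*(-36)**2/(-36 + 13) + 24 = -1388*1296/(-23) + 24 = -1388*1296*(-1)/23 + 24 = -347*(-5184/23) + 24 = 1798848/23 + 24 = 1799400/23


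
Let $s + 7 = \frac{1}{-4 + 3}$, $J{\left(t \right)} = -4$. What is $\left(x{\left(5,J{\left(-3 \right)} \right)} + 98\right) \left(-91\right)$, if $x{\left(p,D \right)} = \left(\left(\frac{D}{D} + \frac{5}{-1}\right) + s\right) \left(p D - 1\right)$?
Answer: $-31850$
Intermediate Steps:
$s = -8$ ($s = -7 + \frac{1}{-4 + 3} = -7 + \frac{1}{-1} = -7 - 1 = -8$)
$x{\left(p,D \right)} = 12 - 12 D p$ ($x{\left(p,D \right)} = \left(\left(\frac{D}{D} + \frac{5}{-1}\right) - 8\right) \left(p D - 1\right) = \left(\left(1 + 5 \left(-1\right)\right) - 8\right) \left(D p - 1\right) = \left(\left(1 - 5\right) - 8\right) \left(-1 + D p\right) = \left(-4 - 8\right) \left(-1 + D p\right) = - 12 \left(-1 + D p\right) = 12 - 12 D p$)
$\left(x{\left(5,J{\left(-3 \right)} \right)} + 98\right) \left(-91\right) = \left(\left(12 - \left(-48\right) 5\right) + 98\right) \left(-91\right) = \left(\left(12 + 240\right) + 98\right) \left(-91\right) = \left(252 + 98\right) \left(-91\right) = 350 \left(-91\right) = -31850$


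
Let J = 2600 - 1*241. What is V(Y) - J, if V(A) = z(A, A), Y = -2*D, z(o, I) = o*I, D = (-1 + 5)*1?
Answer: -2295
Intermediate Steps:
J = 2359 (J = 2600 - 241 = 2359)
D = 4 (D = 4*1 = 4)
z(o, I) = I*o
Y = -8 (Y = -2*4 = -8)
V(A) = A² (V(A) = A*A = A²)
V(Y) - J = (-8)² - 1*2359 = 64 - 2359 = -2295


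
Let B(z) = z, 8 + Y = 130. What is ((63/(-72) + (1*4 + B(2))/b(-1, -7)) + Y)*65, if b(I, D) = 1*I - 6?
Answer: 437775/56 ≈ 7817.4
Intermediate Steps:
Y = 122 (Y = -8 + 130 = 122)
b(I, D) = -6 + I (b(I, D) = I - 6 = -6 + I)
((63/(-72) + (1*4 + B(2))/b(-1, -7)) + Y)*65 = ((63/(-72) + (1*4 + 2)/(-6 - 1)) + 122)*65 = ((63*(-1/72) + (4 + 2)/(-7)) + 122)*65 = ((-7/8 + 6*(-⅐)) + 122)*65 = ((-7/8 - 6/7) + 122)*65 = (-97/56 + 122)*65 = (6735/56)*65 = 437775/56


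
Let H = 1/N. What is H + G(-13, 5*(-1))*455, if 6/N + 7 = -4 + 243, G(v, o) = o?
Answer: -6709/3 ≈ -2236.3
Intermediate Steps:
N = 3/116 (N = 6/(-7 + (-4 + 243)) = 6/(-7 + 239) = 6/232 = 6*(1/232) = 3/116 ≈ 0.025862)
H = 116/3 (H = 1/(3/116) = 116/3 ≈ 38.667)
H + G(-13, 5*(-1))*455 = 116/3 + (5*(-1))*455 = 116/3 - 5*455 = 116/3 - 2275 = -6709/3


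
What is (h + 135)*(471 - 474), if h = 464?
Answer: -1797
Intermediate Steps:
(h + 135)*(471 - 474) = (464 + 135)*(471 - 474) = 599*(-3) = -1797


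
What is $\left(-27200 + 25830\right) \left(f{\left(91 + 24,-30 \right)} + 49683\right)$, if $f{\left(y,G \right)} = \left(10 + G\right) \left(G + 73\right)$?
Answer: $-66887510$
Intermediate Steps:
$f{\left(y,G \right)} = \left(10 + G\right) \left(73 + G\right)$
$\left(-27200 + 25830\right) \left(f{\left(91 + 24,-30 \right)} + 49683\right) = \left(-27200 + 25830\right) \left(\left(730 + \left(-30\right)^{2} + 83 \left(-30\right)\right) + 49683\right) = - 1370 \left(\left(730 + 900 - 2490\right) + 49683\right) = - 1370 \left(-860 + 49683\right) = \left(-1370\right) 48823 = -66887510$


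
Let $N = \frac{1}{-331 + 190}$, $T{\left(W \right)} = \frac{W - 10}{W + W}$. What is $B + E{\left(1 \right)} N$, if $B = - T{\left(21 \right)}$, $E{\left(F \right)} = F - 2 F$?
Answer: $- \frac{503}{1974} \approx -0.25481$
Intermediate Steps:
$E{\left(F \right)} = - F$
$T{\left(W \right)} = \frac{-10 + W}{2 W}$
$N = - \frac{1}{141}$ ($N = \frac{1}{-141} = - \frac{1}{141} \approx -0.0070922$)
$B = - \frac{11}{42}$ ($B = - \frac{-10 + 21}{2 \cdot 21} = - \frac{11}{2 \cdot 21} = \left(-1\right) \frac{11}{42} = - \frac{11}{42} \approx -0.2619$)
$B + E{\left(1 \right)} N = - \frac{11}{42} + \left(-1\right) 1 \left(- \frac{1}{141}\right) = - \frac{11}{42} - - \frac{1}{141} = - \frac{11}{42} + \frac{1}{141} = - \frac{503}{1974}$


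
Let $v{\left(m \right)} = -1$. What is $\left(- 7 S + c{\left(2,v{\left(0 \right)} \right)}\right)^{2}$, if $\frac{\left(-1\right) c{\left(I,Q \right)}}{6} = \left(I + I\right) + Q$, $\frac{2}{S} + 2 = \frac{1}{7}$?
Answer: $\frac{18496}{169} \approx 109.44$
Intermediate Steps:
$S = - \frac{14}{13}$ ($S = \frac{2}{-2 + \frac{1}{7}} = \frac{2}{- \frac{13}{7}} = 2 \left(- \frac{7}{13}\right) = - \frac{14}{13} \approx -1.0769$)
$c{\left(I,Q \right)} = - 12 I - 6 Q$ ($c{\left(I,Q \right)} = - 6 \left(\left(I + I\right) + Q\right) = - 6 \left(2 I + Q\right) = - 6 \left(Q + 2 I\right) = - 12 I - 6 Q$)
$\left(- 7 S + c{\left(2,v{\left(0 \right)} \right)}\right)^{2} = \left(\left(-7\right) \left(- \frac{14}{13}\right) - 18\right)^{2} = \left(\frac{98}{13} + \left(-24 + 6\right)\right)^{2} = \left(\frac{98}{13} - 18\right)^{2} = \left(- \frac{136}{13}\right)^{2} = \frac{18496}{169}$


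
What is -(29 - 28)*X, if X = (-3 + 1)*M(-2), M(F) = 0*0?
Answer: 0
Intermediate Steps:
M(F) = 0
X = 0 (X = (-3 + 1)*0 = -2*0 = 0)
-(29 - 28)*X = -(29 - 28)*0 = -0 = -1*0 = 0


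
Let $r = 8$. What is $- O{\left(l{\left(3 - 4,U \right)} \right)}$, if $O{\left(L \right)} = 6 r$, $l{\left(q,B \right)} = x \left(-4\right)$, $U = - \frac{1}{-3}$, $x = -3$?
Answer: $-48$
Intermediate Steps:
$U = \frac{1}{3}$ ($U = \left(-1\right) \left(- \frac{1}{3}\right) = \frac{1}{3} \approx 0.33333$)
$l{\left(q,B \right)} = 12$ ($l{\left(q,B \right)} = \left(-3\right) \left(-4\right) = 12$)
$O{\left(L \right)} = 48$ ($O{\left(L \right)} = 6 \cdot 8 = 48$)
$- O{\left(l{\left(3 - 4,U \right)} \right)} = \left(-1\right) 48 = -48$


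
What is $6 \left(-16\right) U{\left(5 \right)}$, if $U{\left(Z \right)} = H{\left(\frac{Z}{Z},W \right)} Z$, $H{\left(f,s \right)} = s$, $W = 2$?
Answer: $-960$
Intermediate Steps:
$U{\left(Z \right)} = 2 Z$
$6 \left(-16\right) U{\left(5 \right)} = 6 \left(-16\right) 2 \cdot 5 = \left(-96\right) 10 = -960$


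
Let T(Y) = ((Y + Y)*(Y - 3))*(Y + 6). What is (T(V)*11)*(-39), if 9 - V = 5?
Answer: -34320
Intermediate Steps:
V = 4 (V = 9 - 1*5 = 9 - 5 = 4)
T(Y) = 2*Y*(-3 + Y)*(6 + Y) (T(Y) = ((2*Y)*(-3 + Y))*(6 + Y) = (2*Y*(-3 + Y))*(6 + Y) = 2*Y*(-3 + Y)*(6 + Y))
(T(V)*11)*(-39) = ((2*4*(-18 + 4**2 + 3*4))*11)*(-39) = ((2*4*(-18 + 16 + 12))*11)*(-39) = ((2*4*10)*11)*(-39) = (80*11)*(-39) = 880*(-39) = -34320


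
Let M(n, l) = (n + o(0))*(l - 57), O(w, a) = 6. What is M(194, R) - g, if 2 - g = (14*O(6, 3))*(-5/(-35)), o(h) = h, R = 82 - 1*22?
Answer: 592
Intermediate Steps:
R = 60 (R = 82 - 22 = 60)
M(n, l) = n*(-57 + l) (M(n, l) = (n + 0)*(l - 57) = n*(-57 + l))
g = -10 (g = 2 - 14*6*(-5/(-35)) = 2 - 84*(-5*(-1/35)) = 2 - 84/7 = 2 - 1*12 = 2 - 12 = -10)
M(194, R) - g = 194*(-57 + 60) - 1*(-10) = 194*3 + 10 = 582 + 10 = 592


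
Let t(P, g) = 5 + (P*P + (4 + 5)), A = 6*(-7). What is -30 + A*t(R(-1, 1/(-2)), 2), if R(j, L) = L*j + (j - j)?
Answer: -1257/2 ≈ -628.50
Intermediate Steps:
R(j, L) = L*j (R(j, L) = L*j + 0 = L*j)
A = -42
t(P, g) = 14 + P² (t(P, g) = 5 + (P² + 9) = 5 + (9 + P²) = 14 + P²)
-30 + A*t(R(-1, 1/(-2)), 2) = -30 - 42*(14 + (-1/(-2))²) = -30 - 42*(14 + (-½*(-1))²) = -30 - 42*(14 + (½)²) = -30 - 42*(14 + ¼) = -30 - 42*57/4 = -30 - 1197/2 = -1257/2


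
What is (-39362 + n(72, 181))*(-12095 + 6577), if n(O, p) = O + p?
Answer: 215803462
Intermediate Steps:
(-39362 + n(72, 181))*(-12095 + 6577) = (-39362 + (72 + 181))*(-12095 + 6577) = (-39362 + 253)*(-5518) = -39109*(-5518) = 215803462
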